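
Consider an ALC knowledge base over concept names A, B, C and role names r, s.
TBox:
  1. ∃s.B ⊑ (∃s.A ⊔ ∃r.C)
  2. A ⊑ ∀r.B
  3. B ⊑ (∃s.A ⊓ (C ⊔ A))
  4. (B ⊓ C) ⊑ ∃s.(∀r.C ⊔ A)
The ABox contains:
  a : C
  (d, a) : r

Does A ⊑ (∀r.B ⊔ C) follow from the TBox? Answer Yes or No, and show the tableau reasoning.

Yes

1. A ⊑ (∀r.B ⊔ C)  ⇔  (A ⊓ (∃r.¬B ⊓ ¬C)) unsat w.r.t. T
   all branches close; clash {B, ¬B} at an ∃-successor
2. Hence A ⊑ (∀r.B ⊔ C): entailed.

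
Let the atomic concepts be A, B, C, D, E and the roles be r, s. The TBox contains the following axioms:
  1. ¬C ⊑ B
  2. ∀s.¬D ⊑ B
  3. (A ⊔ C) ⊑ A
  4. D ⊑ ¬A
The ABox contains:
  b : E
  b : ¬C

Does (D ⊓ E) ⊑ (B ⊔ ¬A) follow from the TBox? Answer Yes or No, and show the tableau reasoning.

1. (D ⊓ E) ⊑ (B ⊔ ¬A)  ⇔  ((D ⊓ E) ⊓ (¬B ⊓ A)) unsat w.r.t. T
   all branches close; clash {B, ¬B} at x₀
2. Hence (D ⊓ E) ⊑ (B ⊔ ¬A): entailed.

Yes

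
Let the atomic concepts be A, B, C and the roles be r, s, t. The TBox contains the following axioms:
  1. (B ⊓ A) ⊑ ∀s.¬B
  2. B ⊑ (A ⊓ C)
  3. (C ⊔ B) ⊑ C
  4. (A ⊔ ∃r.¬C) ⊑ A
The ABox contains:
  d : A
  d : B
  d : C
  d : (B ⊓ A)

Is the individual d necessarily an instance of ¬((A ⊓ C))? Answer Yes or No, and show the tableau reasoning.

1. d : ¬((A ⊓ C))?  L(d) = {A, B, C, (B ⊓ A)} ∪ {(A ⊓ C)}
   apply at d: (B ⊓ A)⊑∀s.¬B
   open: L(d) ⊇ {A, B, C, ∀s.¬B} — d ∉ ¬((A ⊓ C)) possible
2. Hence d : ¬((A ⊓ C)): not entailed.

No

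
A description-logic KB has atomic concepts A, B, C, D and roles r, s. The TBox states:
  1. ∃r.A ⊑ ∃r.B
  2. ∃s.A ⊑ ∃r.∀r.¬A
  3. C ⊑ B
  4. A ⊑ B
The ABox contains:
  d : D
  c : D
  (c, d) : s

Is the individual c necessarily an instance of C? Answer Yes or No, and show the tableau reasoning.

1. c : C?  L(c) = {D} ∪ {¬C}
   open: L(c) ⊇ {D, ¬A, ¬C, ∀r.¬A, ∀s.¬A} — c ∉ C possible
2. Hence c : C: not entailed.

No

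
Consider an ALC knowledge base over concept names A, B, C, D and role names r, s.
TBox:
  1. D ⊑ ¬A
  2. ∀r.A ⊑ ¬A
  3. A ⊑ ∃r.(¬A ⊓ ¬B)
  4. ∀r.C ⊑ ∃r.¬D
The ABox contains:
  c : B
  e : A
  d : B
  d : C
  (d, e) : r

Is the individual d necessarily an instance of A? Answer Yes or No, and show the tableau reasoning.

1. d : A?  L(d) = {B, C} ∪ {¬A}
   open: L(d) ⊇ {B, C, ¬A, ∃r.¬C} (+ ∃-successors) — d ∉ A possible
2. Hence d : A: not entailed.

No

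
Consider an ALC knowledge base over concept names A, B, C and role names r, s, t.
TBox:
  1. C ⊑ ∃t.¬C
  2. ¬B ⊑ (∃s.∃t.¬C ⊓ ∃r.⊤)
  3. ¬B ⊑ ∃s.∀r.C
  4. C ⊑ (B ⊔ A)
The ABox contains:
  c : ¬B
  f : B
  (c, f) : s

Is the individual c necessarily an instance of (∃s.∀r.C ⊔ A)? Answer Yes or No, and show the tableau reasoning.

1. c : (∃s.∀r.C ⊔ A)?  L(c) = {¬B} ∪ {(∀s.∃r.¬C ⊓ ¬A)}
   clash {A, ¬A} at c — c ∈ (∃s.∀r.C ⊔ A)
2. Hence c : (∃s.∀r.C ⊔ A): entailed.

Yes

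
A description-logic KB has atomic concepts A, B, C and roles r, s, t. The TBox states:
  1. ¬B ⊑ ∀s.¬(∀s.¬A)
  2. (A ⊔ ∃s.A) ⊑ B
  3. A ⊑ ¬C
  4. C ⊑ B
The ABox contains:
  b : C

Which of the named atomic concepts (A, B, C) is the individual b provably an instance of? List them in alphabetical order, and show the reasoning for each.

{B, C}

1. b : A?  L(b) = {C} ∪ {¬A}
   apply at b: C⊑B
   open: L(b) ⊇ {B, C, ¬A} — b ∉ A possible
2. b : B?  L(b) = {C} ∪ {¬B}
   clash {C, ¬C} at b — b ∈ B
3. b : C?  L(b) = {C} ∪ {¬C}
   clash {C, ¬C} at b — b ∈ C
4. Entailed for b: {B, C}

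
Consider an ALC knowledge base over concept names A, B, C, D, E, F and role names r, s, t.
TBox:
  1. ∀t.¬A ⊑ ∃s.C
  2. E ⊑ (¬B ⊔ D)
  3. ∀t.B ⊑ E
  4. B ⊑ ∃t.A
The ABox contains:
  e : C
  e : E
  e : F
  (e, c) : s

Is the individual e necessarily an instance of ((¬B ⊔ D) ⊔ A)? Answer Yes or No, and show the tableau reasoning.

Yes

1. e : ((¬B ⊔ D) ⊔ A)?  L(e) = {C, E, F} ∪ {((B ⊓ ¬D) ⊓ ¬A)}
   clash {D, ¬D} at e — e ∈ ((¬B ⊔ D) ⊔ A)
2. Hence e : ((¬B ⊔ D) ⊔ A): entailed.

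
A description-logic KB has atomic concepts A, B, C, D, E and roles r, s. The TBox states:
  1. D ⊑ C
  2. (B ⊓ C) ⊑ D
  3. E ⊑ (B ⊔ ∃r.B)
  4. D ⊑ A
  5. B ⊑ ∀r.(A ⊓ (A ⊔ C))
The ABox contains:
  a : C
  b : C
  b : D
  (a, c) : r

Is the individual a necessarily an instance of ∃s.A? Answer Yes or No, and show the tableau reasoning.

No

1. a : ∃s.A?  L(a) = {C} ∪ {∀s.¬A}
   open: L(a) ⊇ {C, ¬B, ¬D, ¬E, ∀s.¬A} — a ∉ ∃s.A possible
2. Hence a : ∃s.A: not entailed.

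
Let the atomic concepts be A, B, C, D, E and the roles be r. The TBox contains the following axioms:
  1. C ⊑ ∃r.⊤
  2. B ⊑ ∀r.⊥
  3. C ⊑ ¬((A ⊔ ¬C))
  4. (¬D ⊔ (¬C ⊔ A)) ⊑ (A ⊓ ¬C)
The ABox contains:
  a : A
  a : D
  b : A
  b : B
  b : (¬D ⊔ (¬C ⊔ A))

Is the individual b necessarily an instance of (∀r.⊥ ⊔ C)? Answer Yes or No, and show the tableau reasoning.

Yes

1. b : (∀r.⊥ ⊔ C)?  L(b) = {A, B, (¬D ⊔ (¬C ⊔ A))} ∪ {(∃r.⊤ ⊓ ¬C)}
   clash ⊥ at an ∃-successor — b ∈ (∀r.⊥ ⊔ C)
2. Hence b : (∀r.⊥ ⊔ C): entailed.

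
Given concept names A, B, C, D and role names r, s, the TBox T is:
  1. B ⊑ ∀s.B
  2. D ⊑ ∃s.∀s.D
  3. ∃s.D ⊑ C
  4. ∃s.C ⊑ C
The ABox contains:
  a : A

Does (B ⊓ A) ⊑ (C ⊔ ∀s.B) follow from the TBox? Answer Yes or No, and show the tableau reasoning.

1. (B ⊓ A) ⊑ (C ⊔ ∀s.B)  ⇔  ((B ⊓ A) ⊓ (¬C ⊓ ∃s.¬B)) unsat w.r.t. T
   all branches close; clash {C, ¬C} at x₀
2. Hence (B ⊓ A) ⊑ (C ⊔ ∀s.B): entailed.

Yes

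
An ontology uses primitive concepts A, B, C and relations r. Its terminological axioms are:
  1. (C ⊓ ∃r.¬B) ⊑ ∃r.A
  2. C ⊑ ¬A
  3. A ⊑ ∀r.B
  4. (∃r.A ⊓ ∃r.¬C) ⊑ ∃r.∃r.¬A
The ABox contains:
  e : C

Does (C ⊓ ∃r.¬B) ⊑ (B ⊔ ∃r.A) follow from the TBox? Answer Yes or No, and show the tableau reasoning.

1. (C ⊓ ∃r.¬B) ⊑ (B ⊔ ∃r.A)  ⇔  ((C ⊓ ∃r.¬B) ⊓ (¬B ⊓ ∀r.¬A)) unsat w.r.t. T
   all branches close; clash {A, ¬A} at an ∃-successor
2. Hence (C ⊓ ∃r.¬B) ⊑ (B ⊔ ∃r.A): entailed.

Yes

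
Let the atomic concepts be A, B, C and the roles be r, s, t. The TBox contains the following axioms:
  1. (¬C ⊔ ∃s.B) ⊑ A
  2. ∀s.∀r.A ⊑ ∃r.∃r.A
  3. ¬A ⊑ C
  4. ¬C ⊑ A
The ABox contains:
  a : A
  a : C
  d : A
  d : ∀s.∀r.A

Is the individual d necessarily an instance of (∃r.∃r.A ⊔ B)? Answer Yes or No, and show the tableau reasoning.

1. d : (∃r.∃r.A ⊔ B)?  L(d) = {A, ∀s.∀r.A} ∪ {(∀r.∀r.¬A ⊓ ¬B)}
   clash {A, ¬A} at an ∃-successor — d ∈ (∃r.∃r.A ⊔ B)
2. Hence d : (∃r.∃r.A ⊔ B): entailed.

Yes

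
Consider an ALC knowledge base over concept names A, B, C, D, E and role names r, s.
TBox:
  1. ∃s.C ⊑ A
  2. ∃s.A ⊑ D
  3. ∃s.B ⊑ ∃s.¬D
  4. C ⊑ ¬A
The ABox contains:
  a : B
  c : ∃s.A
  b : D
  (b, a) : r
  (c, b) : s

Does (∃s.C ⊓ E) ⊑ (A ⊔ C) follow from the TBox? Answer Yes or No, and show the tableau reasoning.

Yes

1. (∃s.C ⊓ E) ⊑ (A ⊔ C)  ⇔  ((∃s.C ⊓ E) ⊓ (¬A ⊓ ¬C)) unsat w.r.t. T
   all branches close; clash {A, ¬A} at x₀
2. Hence (∃s.C ⊓ E) ⊑ (A ⊔ C): entailed.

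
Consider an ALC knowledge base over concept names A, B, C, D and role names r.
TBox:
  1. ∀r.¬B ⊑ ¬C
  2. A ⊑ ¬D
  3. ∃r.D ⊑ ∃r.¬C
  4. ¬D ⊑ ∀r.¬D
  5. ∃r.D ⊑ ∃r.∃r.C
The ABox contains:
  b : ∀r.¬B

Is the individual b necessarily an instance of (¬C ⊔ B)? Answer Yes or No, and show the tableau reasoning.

Yes

1. b : (¬C ⊔ B)?  L(b) = {∀r.¬B} ∪ {(C ⊓ ¬B)}
   clash {C, ¬C} at b — b ∈ (¬C ⊔ B)
2. Hence b : (¬C ⊔ B): entailed.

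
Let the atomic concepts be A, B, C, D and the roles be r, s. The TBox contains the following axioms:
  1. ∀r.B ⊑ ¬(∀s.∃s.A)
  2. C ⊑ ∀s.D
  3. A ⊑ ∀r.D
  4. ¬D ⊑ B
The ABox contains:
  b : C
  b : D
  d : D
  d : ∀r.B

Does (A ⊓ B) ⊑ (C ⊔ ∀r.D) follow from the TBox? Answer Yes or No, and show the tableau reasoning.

Yes

1. (A ⊓ B) ⊑ (C ⊔ ∀r.D)  ⇔  ((A ⊓ B) ⊓ (¬C ⊓ ∃r.¬D)) unsat w.r.t. T
   all branches close; clash {D, ¬D} at an ∃-successor
2. Hence (A ⊓ B) ⊑ (C ⊔ ∀r.D): entailed.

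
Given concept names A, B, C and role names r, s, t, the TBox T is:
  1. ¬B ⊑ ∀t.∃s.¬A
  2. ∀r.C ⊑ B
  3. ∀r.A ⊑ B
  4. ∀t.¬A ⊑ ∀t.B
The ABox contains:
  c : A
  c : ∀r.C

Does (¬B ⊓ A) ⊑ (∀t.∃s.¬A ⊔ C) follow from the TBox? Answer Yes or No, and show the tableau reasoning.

Yes

1. (¬B ⊓ A) ⊑ (∀t.∃s.¬A ⊔ C)  ⇔  ((¬B ⊓ A) ⊓ (∃t.∀s.A ⊓ ¬C)) unsat w.r.t. T
   all branches close; clash {B, ¬B} at x₀
2. Hence (¬B ⊓ A) ⊑ (∀t.∃s.¬A ⊔ C): entailed.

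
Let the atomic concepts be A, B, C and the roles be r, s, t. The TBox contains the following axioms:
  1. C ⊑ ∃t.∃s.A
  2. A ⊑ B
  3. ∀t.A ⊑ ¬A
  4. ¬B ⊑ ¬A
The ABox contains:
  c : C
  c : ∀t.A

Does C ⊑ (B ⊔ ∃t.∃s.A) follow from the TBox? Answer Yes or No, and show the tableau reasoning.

1. C ⊑ (B ⊔ ∃t.∃s.A)  ⇔  (C ⊓ (¬B ⊓ ∀t.∀s.¬A)) unsat w.r.t. T
   all branches close; clash {A, ¬A} at an ∃-successor
2. Hence C ⊑ (B ⊔ ∃t.∃s.A): entailed.

Yes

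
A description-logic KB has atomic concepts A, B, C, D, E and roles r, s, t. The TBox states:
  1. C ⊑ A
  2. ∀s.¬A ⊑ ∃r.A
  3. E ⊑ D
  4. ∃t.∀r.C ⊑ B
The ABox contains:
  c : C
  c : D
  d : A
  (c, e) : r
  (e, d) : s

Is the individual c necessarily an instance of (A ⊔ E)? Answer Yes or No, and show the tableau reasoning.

1. c : (A ⊔ E)?  L(c) = {C, D} ∪ {(¬A ⊓ ¬E)}
   clash {A, ¬A} at c — c ∈ (A ⊔ E)
2. Hence c : (A ⊔ E): entailed.

Yes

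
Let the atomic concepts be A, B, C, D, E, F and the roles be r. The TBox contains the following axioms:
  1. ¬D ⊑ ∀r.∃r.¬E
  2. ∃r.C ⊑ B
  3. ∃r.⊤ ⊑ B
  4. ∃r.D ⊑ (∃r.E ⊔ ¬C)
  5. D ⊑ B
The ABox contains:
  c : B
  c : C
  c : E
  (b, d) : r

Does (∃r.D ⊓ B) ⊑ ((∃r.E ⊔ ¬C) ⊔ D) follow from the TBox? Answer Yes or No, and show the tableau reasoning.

Yes

1. (∃r.D ⊓ B) ⊑ ((∃r.E ⊔ ¬C) ⊔ D)  ⇔  ((∃r.D ⊓ B) ⊓ ((∀r.¬E ⊓ C) ⊓ ¬D)) unsat w.r.t. T
   all branches close; clash {C, ¬C} at x₀
2. Hence (∃r.D ⊓ B) ⊑ ((∃r.E ⊔ ¬C) ⊔ D): entailed.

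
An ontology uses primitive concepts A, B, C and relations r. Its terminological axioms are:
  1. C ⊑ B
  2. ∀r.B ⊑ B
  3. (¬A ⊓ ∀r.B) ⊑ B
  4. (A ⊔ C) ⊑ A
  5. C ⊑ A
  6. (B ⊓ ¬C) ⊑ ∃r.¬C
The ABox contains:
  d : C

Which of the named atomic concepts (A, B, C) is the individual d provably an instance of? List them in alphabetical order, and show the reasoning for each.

{A, B, C}

1. d : A?  L(d) = {C} ∪ {¬A}
   clash {A, ¬A} at d — d ∈ A
2. d : B?  L(d) = {C} ∪ {¬B}
   clash {B, ¬B} at d — d ∈ B
3. d : C?  L(d) = {C} ∪ {¬C}
   clash {C, ¬C} at d — d ∈ C
4. Entailed for d: {A, B, C}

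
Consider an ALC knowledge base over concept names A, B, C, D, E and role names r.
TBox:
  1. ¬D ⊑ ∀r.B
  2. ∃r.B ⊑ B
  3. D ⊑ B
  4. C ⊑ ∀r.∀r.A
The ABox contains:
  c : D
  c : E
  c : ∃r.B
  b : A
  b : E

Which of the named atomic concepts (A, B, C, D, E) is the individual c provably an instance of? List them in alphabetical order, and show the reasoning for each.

{B, D, E}

1. c : A?  L(c) = {D, E, ∃r.B} ∪ {¬A}
   apply at c: ∃r.B⊑B; D⊑B
   open: L(c) ⊇ {B, D, E, ¬A, ¬C, …} (+ ∃-successors) — c ∉ A possible
2. c : B?  L(c) = {D, E, ∃r.B} ∪ {¬B}
   clash {B, ¬B} at c — c ∈ B
3. c : C?  L(c) = {D, E, ∃r.B} ∪ {¬C}
   apply at c: ∃r.B⊑B; D⊑B
   open: L(c) ⊇ {B, D, E, ¬C, ∃r.B} (+ ∃-successors) — c ∉ C possible
4. c : D?  L(c) = {D, E, ∃r.B} ∪ {¬D}
   clash {D, ¬D} at c — c ∈ D
5. c : E?  L(c) = {D, E, ∃r.B} ∪ {¬E}
   clash {E, ¬E} at c — c ∈ E
6. Entailed for c: {B, D, E}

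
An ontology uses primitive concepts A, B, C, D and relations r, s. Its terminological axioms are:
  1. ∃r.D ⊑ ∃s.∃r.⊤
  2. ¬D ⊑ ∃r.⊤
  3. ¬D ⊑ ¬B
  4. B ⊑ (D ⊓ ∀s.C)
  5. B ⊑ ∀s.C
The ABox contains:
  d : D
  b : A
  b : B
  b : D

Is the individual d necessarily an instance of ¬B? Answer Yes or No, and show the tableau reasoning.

No

1. d : ¬B?  L(d) = {D} ∪ {B}
   apply at d: B⊑(D ⊓ ∀s.C); B⊑∀s.C
   open: L(d) ⊇ {B, D, ∀r.¬D, ∀s.C} — d ∉ ¬B possible
2. Hence d : ¬B: not entailed.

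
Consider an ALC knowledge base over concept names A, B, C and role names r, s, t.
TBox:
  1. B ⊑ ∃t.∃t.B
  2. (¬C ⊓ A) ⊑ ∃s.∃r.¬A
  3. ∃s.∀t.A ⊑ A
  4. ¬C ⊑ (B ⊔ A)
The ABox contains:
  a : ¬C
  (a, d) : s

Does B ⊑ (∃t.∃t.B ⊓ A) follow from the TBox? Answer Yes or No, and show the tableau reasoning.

1. B ⊑ (∃t.∃t.B ⊓ A)  ⇔  (B ⊓ (∀t.∀t.¬B ⊔ ¬A)) unsat w.r.t. T
   apply at x₀: B⊑∃t.∃t.B
   open: L(x₀) ⊇ {B, C, ¬A, ∀s.∃t.¬A, ∃t.∃t.B} (+ ∃-successors)
2. Hence B ⊑ (∃t.∃t.B ⊓ A): not entailed.

No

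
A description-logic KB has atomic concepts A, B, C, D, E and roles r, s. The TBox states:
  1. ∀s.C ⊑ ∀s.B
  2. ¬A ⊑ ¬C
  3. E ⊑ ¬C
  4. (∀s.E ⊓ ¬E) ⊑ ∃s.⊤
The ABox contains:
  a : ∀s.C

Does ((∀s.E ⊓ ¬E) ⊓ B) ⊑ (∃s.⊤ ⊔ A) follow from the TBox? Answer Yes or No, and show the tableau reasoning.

1. ((∀s.E ⊓ ¬E) ⊓ B) ⊑ (∃s.⊤ ⊔ A)  ⇔  (((∀s.E ⊓ ¬E) ⊓ B) ⊓ (∀s.⊥ ⊓ ¬A)) unsat w.r.t. T
   all branches close; clash ⊥ at an ∃-successor
2. Hence ((∀s.E ⊓ ¬E) ⊓ B) ⊑ (∃s.⊤ ⊔ A): entailed.

Yes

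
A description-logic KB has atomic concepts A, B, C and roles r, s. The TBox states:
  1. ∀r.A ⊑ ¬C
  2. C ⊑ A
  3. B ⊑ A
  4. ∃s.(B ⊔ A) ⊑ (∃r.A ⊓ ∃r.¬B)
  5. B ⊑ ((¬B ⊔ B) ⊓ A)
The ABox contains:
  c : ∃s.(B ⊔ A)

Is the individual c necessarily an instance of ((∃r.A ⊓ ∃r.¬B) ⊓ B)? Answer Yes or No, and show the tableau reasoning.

No

1. c : ((∃r.A ⊓ ∃r.¬B) ⊓ B)?  L(c) = {∃s.(B ⊔ A)} ∪ {((∀r.¬A ⊔ ∀r.B) ⊔ ¬B)}
   apply at c: ∃s.(B ⊔ A)⊑(∃r.A ⊓ ∃r.¬B)
   open: L(c) ⊇ {¬B, ¬C, ∃r.A, ∃r.¬B, ∃s.(B ⊔ A)} (+ ∃-successors) — c ∉ ((∃r.A ⊓ ∃r.¬B) ⊓ B) possible
2. Hence c : ((∃r.A ⊓ ∃r.¬B) ⊓ B): not entailed.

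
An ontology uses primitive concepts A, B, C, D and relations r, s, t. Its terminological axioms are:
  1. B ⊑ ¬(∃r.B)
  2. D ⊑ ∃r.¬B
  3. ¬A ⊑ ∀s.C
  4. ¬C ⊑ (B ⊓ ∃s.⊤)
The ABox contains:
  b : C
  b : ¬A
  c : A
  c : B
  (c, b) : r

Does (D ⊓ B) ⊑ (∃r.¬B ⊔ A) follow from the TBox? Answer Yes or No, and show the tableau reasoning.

1. (D ⊓ B) ⊑ (∃r.¬B ⊔ A)  ⇔  ((D ⊓ B) ⊓ (∀r.B ⊓ ¬A)) unsat w.r.t. T
   all branches close; clash {B, ¬B} at an ∃-successor
2. Hence (D ⊓ B) ⊑ (∃r.¬B ⊔ A): entailed.

Yes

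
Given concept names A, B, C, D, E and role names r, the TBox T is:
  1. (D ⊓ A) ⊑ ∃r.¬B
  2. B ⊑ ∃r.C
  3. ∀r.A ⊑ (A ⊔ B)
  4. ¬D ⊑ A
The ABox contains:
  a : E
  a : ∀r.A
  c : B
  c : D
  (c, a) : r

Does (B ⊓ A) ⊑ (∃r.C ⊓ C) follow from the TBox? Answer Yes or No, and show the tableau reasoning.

No

1. (B ⊓ A) ⊑ (∃r.C ⊓ C)  ⇔  ((B ⊓ A) ⊓ (∀r.¬C ⊔ ¬C)) unsat w.r.t. T
   apply at x₀: B⊑∃r.C
   open: L(x₀) ⊇ {A, B, ¬C, ¬D, ∃r.C, …} (+ ∃-successors)
2. Hence (B ⊓ A) ⊑ (∃r.C ⊓ C): not entailed.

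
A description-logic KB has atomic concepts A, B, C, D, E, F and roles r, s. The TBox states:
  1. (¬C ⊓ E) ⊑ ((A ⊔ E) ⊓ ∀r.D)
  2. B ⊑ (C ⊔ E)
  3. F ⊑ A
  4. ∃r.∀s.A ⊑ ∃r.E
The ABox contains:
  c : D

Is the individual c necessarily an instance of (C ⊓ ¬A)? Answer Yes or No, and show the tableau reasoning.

No

1. c : (C ⊓ ¬A)?  L(c) = {D} ∪ {(¬C ⊔ A)}
   open: L(c) ⊇ {D, ¬B, ¬C, ¬E, ¬F, …} — c ∉ (C ⊓ ¬A) possible
2. Hence c : (C ⊓ ¬A): not entailed.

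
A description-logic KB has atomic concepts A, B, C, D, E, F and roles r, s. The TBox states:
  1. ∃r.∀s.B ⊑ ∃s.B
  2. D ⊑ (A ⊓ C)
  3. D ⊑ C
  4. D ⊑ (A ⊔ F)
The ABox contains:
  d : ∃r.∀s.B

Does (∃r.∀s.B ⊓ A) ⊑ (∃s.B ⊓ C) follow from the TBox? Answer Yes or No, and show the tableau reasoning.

No

1. (∃r.∀s.B ⊓ A) ⊑ (∃s.B ⊓ C)  ⇔  ((∃r.∀s.B ⊓ A) ⊓ (∀s.¬B ⊔ ¬C)) unsat w.r.t. T
   apply at x₀: ∃r.∀s.B⊑∃s.B
   open: L(x₀) ⊇ {A, ¬C, ¬D, ∃r.∀s.B, ∃s.B} (+ ∃-successors)
2. Hence (∃r.∀s.B ⊓ A) ⊑ (∃s.B ⊓ C): not entailed.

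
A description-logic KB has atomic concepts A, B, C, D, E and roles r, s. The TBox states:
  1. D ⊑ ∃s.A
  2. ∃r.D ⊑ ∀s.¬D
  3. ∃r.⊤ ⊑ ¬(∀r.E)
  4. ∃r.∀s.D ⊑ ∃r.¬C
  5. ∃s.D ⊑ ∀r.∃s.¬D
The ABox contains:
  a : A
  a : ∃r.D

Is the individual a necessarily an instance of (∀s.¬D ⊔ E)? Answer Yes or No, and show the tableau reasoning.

Yes

1. a : (∀s.¬D ⊔ E)?  L(a) = {A, ∃r.D} ∪ {(∃s.D ⊓ ¬E)}
   clash {D, ¬D} at an ∃-successor — a ∈ (∀s.¬D ⊔ E)
2. Hence a : (∀s.¬D ⊔ E): entailed.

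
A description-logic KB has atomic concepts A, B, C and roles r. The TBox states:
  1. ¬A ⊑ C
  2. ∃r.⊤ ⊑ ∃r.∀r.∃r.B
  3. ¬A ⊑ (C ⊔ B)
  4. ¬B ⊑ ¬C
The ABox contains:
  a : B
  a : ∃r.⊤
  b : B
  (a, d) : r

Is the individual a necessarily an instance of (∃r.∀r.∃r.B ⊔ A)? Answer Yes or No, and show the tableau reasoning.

Yes

1. a : (∃r.∀r.∃r.B ⊔ A)?  L(a) = {B, ∃r.⊤} ∪ {(∀r.∃r.∀r.¬B ⊓ ¬A)}
   clash {C, ¬C} at an ∃-successor — a ∈ (∃r.∀r.∃r.B ⊔ A)
2. Hence a : (∃r.∀r.∃r.B ⊔ A): entailed.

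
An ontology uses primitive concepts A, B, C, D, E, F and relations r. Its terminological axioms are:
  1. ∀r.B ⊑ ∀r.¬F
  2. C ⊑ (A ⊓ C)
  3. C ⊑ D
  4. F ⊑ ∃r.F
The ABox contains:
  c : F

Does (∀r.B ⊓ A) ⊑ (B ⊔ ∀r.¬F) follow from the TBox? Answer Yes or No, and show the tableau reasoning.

1. (∀r.B ⊓ A) ⊑ (B ⊔ ∀r.¬F)  ⇔  ((∀r.B ⊓ A) ⊓ (¬B ⊓ ∃r.F)) unsat w.r.t. T
   all branches close; clash {F, ¬F} at an ∃-successor
2. Hence (∀r.B ⊓ A) ⊑ (B ⊔ ∀r.¬F): entailed.

Yes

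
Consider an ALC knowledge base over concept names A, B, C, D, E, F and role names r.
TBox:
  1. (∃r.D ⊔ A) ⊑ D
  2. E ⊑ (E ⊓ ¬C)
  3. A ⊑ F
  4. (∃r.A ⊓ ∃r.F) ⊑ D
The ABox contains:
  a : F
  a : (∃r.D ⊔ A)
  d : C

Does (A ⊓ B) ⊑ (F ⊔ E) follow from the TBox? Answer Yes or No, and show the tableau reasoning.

Yes

1. (A ⊓ B) ⊑ (F ⊔ E)  ⇔  ((A ⊓ B) ⊓ (¬F ⊓ ¬E)) unsat w.r.t. T
   all branches close; clash {F, ¬F} at x₀
2. Hence (A ⊓ B) ⊑ (F ⊔ E): entailed.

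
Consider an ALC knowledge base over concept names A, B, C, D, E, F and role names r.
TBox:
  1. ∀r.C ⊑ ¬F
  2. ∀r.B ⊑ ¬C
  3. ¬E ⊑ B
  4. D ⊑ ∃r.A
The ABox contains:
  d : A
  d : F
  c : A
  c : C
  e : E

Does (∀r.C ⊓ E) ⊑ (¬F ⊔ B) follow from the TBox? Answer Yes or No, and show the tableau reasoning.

1. (∀r.C ⊓ E) ⊑ (¬F ⊔ B)  ⇔  ((∀r.C ⊓ E) ⊓ (F ⊓ ¬B)) unsat w.r.t. T
   all branches close; clash {F, ¬F} at x₀
2. Hence (∀r.C ⊓ E) ⊑ (¬F ⊔ B): entailed.

Yes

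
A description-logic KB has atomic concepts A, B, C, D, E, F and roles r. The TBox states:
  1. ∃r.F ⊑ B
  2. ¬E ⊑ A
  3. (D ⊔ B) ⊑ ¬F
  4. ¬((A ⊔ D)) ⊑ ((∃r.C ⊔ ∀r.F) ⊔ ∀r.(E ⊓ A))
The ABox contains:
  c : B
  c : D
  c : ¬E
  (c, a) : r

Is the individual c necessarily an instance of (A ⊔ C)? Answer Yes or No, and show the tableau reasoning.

Yes

1. c : (A ⊔ C)?  L(c) = {B, D, ¬E} ∪ {(¬A ⊓ ¬C)}
   clash {A, ¬A} at c — c ∈ (A ⊔ C)
2. Hence c : (A ⊔ C): entailed.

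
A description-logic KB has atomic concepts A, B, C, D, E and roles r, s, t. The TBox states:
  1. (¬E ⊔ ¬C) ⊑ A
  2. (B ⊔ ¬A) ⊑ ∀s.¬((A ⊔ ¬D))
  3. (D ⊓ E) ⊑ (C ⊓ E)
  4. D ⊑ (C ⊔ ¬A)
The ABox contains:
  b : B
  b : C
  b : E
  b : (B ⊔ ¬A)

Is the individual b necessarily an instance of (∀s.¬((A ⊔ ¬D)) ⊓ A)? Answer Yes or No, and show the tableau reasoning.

1. b : (∀s.¬((A ⊔ ¬D)) ⊓ A)?  L(b) = {B, C, E, (B ⊔ ¬A)} ∪ {(∃s.(A ⊔ ¬D) ⊔ ¬A)}
   apply at b: (B ⊔ ¬A)⊑∀s.¬((A ⊔ ¬D))
   open: L(b) ⊇ {B, C, E, ¬A, ¬D, …} — b ∉ (∀s.¬((A ⊔ ¬D)) ⊓ A) possible
2. Hence b : (∀s.¬((A ⊔ ¬D)) ⊓ A): not entailed.

No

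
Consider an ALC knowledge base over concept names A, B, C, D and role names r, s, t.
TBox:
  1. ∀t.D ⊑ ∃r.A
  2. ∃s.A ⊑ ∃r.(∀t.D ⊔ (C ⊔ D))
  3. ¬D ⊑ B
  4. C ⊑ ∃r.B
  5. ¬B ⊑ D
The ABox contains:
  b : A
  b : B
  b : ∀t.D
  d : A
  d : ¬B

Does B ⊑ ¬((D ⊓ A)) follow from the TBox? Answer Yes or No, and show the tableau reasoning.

No

1. B ⊑ ¬((D ⊓ A))  ⇔  (B ⊓ (D ⊓ A)) unsat w.r.t. T
   open: L(x₀) ⊇ {A, B, D, ¬C, ∀s.¬A, …} (+ ∃-successors)
2. Hence B ⊑ ¬((D ⊓ A)): not entailed.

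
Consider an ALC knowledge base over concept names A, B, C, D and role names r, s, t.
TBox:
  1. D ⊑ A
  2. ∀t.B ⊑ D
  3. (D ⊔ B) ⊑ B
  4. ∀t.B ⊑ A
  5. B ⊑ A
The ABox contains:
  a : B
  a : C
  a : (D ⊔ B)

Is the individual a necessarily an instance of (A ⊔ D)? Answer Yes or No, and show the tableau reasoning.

Yes

1. a : (A ⊔ D)?  L(a) = {B, C, (D ⊔ B)} ∪ {(¬A ⊓ ¬D)}
   clash {A, ¬A} at a — a ∈ (A ⊔ D)
2. Hence a : (A ⊔ D): entailed.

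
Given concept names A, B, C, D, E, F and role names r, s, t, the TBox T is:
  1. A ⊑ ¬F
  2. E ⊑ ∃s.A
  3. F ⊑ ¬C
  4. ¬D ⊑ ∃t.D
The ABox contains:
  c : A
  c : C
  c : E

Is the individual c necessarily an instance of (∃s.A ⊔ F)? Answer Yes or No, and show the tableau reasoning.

Yes

1. c : (∃s.A ⊔ F)?  L(c) = {A, C, E} ∪ {(∀s.¬A ⊓ ¬F)}
   clash {A, ¬A} at an ∃-successor — c ∈ (∃s.A ⊔ F)
2. Hence c : (∃s.A ⊔ F): entailed.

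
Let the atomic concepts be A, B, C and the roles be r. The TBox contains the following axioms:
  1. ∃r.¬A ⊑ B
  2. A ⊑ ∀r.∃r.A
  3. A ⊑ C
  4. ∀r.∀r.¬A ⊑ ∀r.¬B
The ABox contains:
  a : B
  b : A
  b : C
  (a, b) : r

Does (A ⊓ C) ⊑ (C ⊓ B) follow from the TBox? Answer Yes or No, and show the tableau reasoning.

1. (A ⊓ C) ⊑ (C ⊓ B)  ⇔  ((A ⊓ C) ⊓ (¬C ⊔ ¬B)) unsat w.r.t. T
   apply at x₀: A⊑∀r.∃r.A
   open: L(x₀) ⊇ {A, C, ¬B, ∀r.A, ∀r.∃r.A, …} (+ ∃-successors)
2. Hence (A ⊓ C) ⊑ (C ⊓ B): not entailed.

No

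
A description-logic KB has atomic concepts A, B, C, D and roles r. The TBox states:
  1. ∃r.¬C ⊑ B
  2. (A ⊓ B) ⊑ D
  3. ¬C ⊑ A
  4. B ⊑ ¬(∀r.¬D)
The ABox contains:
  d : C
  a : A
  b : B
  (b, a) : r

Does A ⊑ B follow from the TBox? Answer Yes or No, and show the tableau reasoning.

No

1. A ⊑ B  ⇔  (A ⊓ ¬B) unsat w.r.t. T
   open: L(x₀) ⊇ {A, ¬B, ∀r.C}
2. Hence A ⊑ B: not entailed.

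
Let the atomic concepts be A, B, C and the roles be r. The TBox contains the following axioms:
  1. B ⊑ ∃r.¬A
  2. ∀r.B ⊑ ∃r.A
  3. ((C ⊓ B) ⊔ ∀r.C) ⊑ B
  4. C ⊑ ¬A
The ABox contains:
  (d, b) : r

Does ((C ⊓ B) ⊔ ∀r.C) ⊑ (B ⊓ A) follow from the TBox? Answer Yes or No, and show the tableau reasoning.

No

1. ((C ⊓ B) ⊔ ∀r.C) ⊑ (B ⊓ A)  ⇔  (((C ⊓ B) ⊔ ∀r.C) ⊓ (¬B ⊔ ¬A)) unsat w.r.t. T
   apply at x₀: ((C ⊓ B) ⊔ ∀r.C)⊑B
   open: L(x₀) ⊇ {B, C, ¬A, ∃r.¬A, ∃r.¬B} (+ ∃-successors)
2. Hence ((C ⊓ B) ⊔ ∀r.C) ⊑ (B ⊓ A): not entailed.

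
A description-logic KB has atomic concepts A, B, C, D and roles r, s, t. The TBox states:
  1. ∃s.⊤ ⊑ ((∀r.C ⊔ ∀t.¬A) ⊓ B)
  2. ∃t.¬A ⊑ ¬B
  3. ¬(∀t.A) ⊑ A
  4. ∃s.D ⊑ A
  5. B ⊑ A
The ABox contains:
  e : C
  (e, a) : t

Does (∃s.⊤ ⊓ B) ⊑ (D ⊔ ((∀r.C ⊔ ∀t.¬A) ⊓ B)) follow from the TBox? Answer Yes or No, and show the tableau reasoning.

Yes

1. (∃s.⊤ ⊓ B) ⊑ (D ⊔ ((∀r.C ⊔ ∀t.¬A) ⊓ B))  ⇔  ((∃s.⊤ ⊓ B) ⊓ (¬D ⊓ ((∃r.¬C ⊓ ∃t.A) ⊔ ¬B))) unsat w.r.t. T
   all branches close; clash {B, ¬B} at x₀
2. Hence (∃s.⊤ ⊓ B) ⊑ (D ⊔ ((∀r.C ⊔ ∀t.¬A) ⊓ B)): entailed.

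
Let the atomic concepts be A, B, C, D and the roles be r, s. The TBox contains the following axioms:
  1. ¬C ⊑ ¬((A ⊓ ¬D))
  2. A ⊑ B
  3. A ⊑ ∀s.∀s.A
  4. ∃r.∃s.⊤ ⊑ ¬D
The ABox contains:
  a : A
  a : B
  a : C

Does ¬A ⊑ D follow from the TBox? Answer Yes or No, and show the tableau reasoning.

1. ¬A ⊑ D  ⇔  (¬A ⊓ ¬D) unsat w.r.t. T
   open: L(x₀) ⊇ {C, ¬A, ¬D}
2. Hence ¬A ⊑ D: not entailed.

No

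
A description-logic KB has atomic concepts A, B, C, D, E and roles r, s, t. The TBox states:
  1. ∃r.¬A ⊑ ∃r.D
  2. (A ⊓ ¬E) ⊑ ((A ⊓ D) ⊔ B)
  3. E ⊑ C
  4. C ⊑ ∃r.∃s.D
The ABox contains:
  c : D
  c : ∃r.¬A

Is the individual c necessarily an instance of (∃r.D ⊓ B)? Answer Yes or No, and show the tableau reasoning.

1. c : (∃r.D ⊓ B)?  L(c) = {D, ∃r.¬A} ∪ {(∀r.¬D ⊔ ¬B)}
   apply at c: ∃r.¬A⊑∃r.D
   open: L(c) ⊇ {D, ¬A, ¬B, ¬C, ¬E, …} (+ ∃-successors) — c ∉ (∃r.D ⊓ B) possible
2. Hence c : (∃r.D ⊓ B): not entailed.

No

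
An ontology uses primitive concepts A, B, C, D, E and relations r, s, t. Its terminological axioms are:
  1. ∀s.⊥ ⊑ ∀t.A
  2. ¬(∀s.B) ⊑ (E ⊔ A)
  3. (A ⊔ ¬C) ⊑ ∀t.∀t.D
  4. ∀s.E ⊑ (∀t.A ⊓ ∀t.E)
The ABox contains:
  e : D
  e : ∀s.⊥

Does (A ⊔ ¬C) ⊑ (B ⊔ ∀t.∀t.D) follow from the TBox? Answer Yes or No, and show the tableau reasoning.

1. (A ⊔ ¬C) ⊑ (B ⊔ ∀t.∀t.D)  ⇔  ((A ⊔ ¬C) ⊓ (¬B ⊓ ∃t.∃t.¬D)) unsat w.r.t. T
   all branches close; clash {D, ¬D} at an ∃-successor
2. Hence (A ⊔ ¬C) ⊑ (B ⊔ ∀t.∀t.D): entailed.

Yes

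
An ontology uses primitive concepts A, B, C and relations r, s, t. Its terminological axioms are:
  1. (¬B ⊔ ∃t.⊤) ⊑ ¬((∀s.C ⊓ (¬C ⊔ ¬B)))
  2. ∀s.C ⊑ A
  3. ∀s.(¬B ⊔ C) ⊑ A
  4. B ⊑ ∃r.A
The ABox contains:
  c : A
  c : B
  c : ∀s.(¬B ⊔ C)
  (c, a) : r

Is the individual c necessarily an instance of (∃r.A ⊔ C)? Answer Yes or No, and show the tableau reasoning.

1. c : (∃r.A ⊔ C)?  L(c) = {A, B, ∀s.(¬B ⊔ C)} ∪ {(∀r.¬A ⊓ ¬C)}
   clash {C, ¬C} at c — c ∈ (∃r.A ⊔ C)
2. Hence c : (∃r.A ⊔ C): entailed.

Yes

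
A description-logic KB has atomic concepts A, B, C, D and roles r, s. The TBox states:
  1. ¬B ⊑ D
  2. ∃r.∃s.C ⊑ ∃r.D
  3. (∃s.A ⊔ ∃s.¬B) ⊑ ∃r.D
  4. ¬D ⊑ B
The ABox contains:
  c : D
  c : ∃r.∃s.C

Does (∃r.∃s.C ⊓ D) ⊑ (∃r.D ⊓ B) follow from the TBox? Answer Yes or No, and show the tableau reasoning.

1. (∃r.∃s.C ⊓ D) ⊑ (∃r.D ⊓ B)  ⇔  ((∃r.∃s.C ⊓ D) ⊓ (∀r.¬D ⊔ ¬B)) unsat w.r.t. T
   apply at x₀: ∃r.∃s.C⊑∃r.D
   open: L(x₀) ⊇ {D, ¬B, ∀s.B, ∀s.¬A, ∃r.D, …} (+ ∃-successors)
2. Hence (∃r.∃s.C ⊓ D) ⊑ (∃r.D ⊓ B): not entailed.

No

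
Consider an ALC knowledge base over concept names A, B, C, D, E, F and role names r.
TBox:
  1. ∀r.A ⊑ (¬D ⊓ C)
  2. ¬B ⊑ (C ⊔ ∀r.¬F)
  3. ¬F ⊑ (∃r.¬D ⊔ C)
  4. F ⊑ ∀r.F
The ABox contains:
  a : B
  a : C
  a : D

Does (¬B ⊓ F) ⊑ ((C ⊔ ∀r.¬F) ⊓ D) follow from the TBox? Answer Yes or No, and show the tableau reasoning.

1. (¬B ⊓ F) ⊑ ((C ⊔ ∀r.¬F) ⊓ D)  ⇔  ((¬B ⊓ F) ⊓ ((¬C ⊓ ∃r.F) ⊔ ¬D)) unsat w.r.t. T
   apply at x₀: ¬B⊑(C ⊔ ∀r.¬F); F⊑∀r.F
   open: L(x₀) ⊇ {C, F, ¬B, ¬D, ∀r.F, …} (+ ∃-successors)
2. Hence (¬B ⊓ F) ⊑ ((C ⊔ ∀r.¬F) ⊓ D): not entailed.

No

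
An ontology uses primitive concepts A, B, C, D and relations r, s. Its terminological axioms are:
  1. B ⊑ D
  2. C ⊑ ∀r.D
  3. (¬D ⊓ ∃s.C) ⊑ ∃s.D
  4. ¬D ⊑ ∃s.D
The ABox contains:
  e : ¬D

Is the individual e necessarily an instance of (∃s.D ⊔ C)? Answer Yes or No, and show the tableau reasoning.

Yes

1. e : (∃s.D ⊔ C)?  L(e) = {¬D} ∪ {(∀s.¬D ⊓ ¬C)}
   clash {D, ¬D} at e — e ∈ (∃s.D ⊔ C)
2. Hence e : (∃s.D ⊔ C): entailed.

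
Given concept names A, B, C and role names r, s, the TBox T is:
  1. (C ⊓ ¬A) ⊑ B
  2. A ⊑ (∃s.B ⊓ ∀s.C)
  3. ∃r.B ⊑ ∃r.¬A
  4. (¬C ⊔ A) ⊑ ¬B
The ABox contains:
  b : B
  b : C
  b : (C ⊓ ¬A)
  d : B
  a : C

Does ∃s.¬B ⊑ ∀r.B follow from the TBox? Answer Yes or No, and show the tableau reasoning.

No

1. ∃s.¬B ⊑ ∀r.B  ⇔  (∃s.¬B ⊓ ∃r.¬B) unsat w.r.t. T
   open: L(x₀) ⊇ {B, C, ¬A, ∀r.¬B, ∃r.¬B, …} (+ ∃-successors)
2. Hence ∃s.¬B ⊑ ∀r.B: not entailed.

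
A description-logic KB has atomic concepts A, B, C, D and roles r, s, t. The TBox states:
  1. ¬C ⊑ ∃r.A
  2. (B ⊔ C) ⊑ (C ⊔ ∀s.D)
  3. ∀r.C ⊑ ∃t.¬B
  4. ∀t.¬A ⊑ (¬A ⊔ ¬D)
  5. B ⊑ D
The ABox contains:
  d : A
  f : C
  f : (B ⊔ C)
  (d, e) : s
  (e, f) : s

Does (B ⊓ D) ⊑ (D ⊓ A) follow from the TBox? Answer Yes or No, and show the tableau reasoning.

1. (B ⊓ D) ⊑ (D ⊓ A)  ⇔  ((B ⊓ D) ⊓ (¬D ⊔ ¬A)) unsat w.r.t. T
   open: L(x₀) ⊇ {B, C, D, ¬A, ∃r.¬C, …} (+ ∃-successors)
2. Hence (B ⊓ D) ⊑ (D ⊓ A): not entailed.

No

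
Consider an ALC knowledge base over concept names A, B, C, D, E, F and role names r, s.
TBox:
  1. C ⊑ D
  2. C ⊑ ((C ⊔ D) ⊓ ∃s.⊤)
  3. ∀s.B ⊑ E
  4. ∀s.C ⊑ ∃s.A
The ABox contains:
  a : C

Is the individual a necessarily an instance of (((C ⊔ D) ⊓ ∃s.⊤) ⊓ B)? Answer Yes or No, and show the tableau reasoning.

No

1. a : (((C ⊔ D) ⊓ ∃s.⊤) ⊓ B)?  L(a) = {C} ∪ {(((¬C ⊓ ¬D) ⊔ ∀s.⊥) ⊔ ¬B)}
   apply at a: C⊑D; C⊑((C ⊔ D) ⊓ ∃s.⊤)
   open: L(a) ⊇ {C, D, ¬B, ∃s.¬B, ∃s.¬C, …} (+ ∃-successors) — a ∉ (((C ⊔ D) ⊓ ∃s.⊤) ⊓ B) possible
2. Hence a : (((C ⊔ D) ⊓ ∃s.⊤) ⊓ B): not entailed.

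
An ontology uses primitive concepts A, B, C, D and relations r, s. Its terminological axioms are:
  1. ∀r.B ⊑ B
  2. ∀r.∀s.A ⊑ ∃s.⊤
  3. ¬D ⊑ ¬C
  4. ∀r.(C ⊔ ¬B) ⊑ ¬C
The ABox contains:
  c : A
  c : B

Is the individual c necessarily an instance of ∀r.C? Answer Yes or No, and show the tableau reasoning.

1. c : ∀r.C?  L(c) = {A, B} ∪ {∃r.¬C}
   open: L(c) ⊇ {A, B, D, ∃r.(¬C ⊓ B), ∃r.¬C, …} (+ ∃-successors) — c ∉ ∀r.C possible
2. Hence c : ∀r.C: not entailed.

No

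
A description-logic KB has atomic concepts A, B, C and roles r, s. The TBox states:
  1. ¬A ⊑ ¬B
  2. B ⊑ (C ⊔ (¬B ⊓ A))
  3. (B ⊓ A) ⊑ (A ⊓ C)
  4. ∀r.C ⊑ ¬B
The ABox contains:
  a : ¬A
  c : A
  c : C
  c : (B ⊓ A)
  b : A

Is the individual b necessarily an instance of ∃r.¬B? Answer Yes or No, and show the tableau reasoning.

1. b : ∃r.¬B?  L(b) = {A} ∪ {∀r.B}
   open: L(b) ⊇ {A, ¬B, ∀r.B} — b ∉ ∃r.¬B possible
2. Hence b : ∃r.¬B: not entailed.

No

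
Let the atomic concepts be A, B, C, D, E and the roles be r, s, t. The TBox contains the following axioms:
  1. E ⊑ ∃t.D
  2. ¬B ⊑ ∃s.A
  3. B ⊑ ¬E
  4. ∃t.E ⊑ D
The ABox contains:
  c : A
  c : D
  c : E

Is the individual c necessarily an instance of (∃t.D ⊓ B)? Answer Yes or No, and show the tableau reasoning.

1. c : (∃t.D ⊓ B)?  L(c) = {A, D, E} ∪ {(∀t.¬D ⊔ ¬B)}
   apply at c: E⊑∃t.D
   open: L(c) ⊇ {A, D, E, ¬B, ∃s.A, …} (+ ∃-successors) — c ∉ (∃t.D ⊓ B) possible
2. Hence c : (∃t.D ⊓ B): not entailed.

No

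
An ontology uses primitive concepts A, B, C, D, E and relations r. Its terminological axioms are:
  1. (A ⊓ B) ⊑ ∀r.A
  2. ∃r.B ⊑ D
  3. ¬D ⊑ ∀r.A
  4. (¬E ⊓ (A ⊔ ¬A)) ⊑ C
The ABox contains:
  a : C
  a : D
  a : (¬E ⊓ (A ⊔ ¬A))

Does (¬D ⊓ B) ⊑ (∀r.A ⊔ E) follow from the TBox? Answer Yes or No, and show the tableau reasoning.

1. (¬D ⊓ B) ⊑ (∀r.A ⊔ E)  ⇔  ((¬D ⊓ B) ⊓ (∃r.¬A ⊓ ¬E)) unsat w.r.t. T
   all branches close; clash {D, ¬D} at x₀
2. Hence (¬D ⊓ B) ⊑ (∀r.A ⊔ E): entailed.

Yes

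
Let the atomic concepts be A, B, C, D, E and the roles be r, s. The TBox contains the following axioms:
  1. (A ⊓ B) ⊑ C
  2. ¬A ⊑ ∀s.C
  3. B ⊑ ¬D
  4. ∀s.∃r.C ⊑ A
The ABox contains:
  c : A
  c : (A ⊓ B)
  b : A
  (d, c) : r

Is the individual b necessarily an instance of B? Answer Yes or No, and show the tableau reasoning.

No

1. b : B?  L(b) = {A} ∪ {¬B}
   open: L(b) ⊇ {A, ¬B} — b ∉ B possible
2. Hence b : B: not entailed.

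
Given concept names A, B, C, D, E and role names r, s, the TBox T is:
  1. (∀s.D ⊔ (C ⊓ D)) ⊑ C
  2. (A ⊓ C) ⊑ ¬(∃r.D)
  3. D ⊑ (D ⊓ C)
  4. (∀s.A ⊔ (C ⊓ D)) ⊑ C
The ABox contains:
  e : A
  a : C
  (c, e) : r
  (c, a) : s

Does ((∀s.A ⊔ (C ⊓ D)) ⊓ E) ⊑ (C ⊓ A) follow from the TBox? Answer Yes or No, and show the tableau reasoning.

1. ((∀s.A ⊔ (C ⊓ D)) ⊓ E) ⊑ (C ⊓ A)  ⇔  (((∀s.A ⊔ (C ⊓ D)) ⊓ E) ⊓ (¬C ⊔ ¬A)) unsat w.r.t. T
   apply at x₀: (∀s.A ⊔ (C ⊓ D))⊑C
   open: L(x₀) ⊇ {C, E, ¬A, ¬D, ∀s.A}
2. Hence ((∀s.A ⊔ (C ⊓ D)) ⊓ E) ⊑ (C ⊓ A): not entailed.

No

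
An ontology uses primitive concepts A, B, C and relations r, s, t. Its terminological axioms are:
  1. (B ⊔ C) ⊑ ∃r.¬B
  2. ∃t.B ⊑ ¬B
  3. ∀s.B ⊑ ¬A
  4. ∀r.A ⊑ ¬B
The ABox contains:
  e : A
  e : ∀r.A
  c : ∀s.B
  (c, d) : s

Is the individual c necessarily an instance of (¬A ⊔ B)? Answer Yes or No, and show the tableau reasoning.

1. c : (¬A ⊔ B)?  L(c) = {∀s.B} ∪ {(A ⊓ ¬B)}
   clash {A, ¬A} at c — c ∈ (¬A ⊔ B)
2. Hence c : (¬A ⊔ B): entailed.

Yes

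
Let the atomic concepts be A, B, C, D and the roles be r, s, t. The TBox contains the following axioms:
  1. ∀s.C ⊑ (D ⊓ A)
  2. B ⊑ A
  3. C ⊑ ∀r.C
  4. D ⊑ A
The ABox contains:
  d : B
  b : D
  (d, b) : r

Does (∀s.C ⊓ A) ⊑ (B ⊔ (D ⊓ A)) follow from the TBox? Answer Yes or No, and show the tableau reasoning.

1. (∀s.C ⊓ A) ⊑ (B ⊔ (D ⊓ A))  ⇔  ((∀s.C ⊓ A) ⊓ (¬B ⊓ (¬D ⊔ ¬A))) unsat w.r.t. T
   all branches close; clash {A, ¬A} at x₀
2. Hence (∀s.C ⊓ A) ⊑ (B ⊔ (D ⊓ A)): entailed.

Yes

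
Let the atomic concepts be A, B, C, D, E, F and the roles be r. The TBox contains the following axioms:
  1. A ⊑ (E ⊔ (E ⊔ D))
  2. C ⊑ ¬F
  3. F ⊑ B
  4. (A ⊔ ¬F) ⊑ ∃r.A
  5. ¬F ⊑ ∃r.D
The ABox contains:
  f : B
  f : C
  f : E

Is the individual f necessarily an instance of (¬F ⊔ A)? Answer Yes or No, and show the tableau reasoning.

Yes

1. f : (¬F ⊔ A)?  L(f) = {B, C, E} ∪ {(F ⊓ ¬A)}
   clash {F, ¬F} at f — f ∈ (¬F ⊔ A)
2. Hence f : (¬F ⊔ A): entailed.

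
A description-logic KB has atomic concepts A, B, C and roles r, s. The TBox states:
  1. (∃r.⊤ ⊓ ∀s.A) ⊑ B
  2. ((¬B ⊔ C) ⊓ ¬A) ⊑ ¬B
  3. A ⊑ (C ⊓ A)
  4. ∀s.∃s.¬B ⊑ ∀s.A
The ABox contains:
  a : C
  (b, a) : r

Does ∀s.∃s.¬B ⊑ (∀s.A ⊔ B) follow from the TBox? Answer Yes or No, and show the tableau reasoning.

Yes

1. ∀s.∃s.¬B ⊑ (∀s.A ⊔ B)  ⇔  (∀s.∃s.¬B ⊓ (∃s.¬A ⊓ ¬B)) unsat w.r.t. T
   all branches close; clash {B, ¬B} at x₀
2. Hence ∀s.∃s.¬B ⊑ (∀s.A ⊔ B): entailed.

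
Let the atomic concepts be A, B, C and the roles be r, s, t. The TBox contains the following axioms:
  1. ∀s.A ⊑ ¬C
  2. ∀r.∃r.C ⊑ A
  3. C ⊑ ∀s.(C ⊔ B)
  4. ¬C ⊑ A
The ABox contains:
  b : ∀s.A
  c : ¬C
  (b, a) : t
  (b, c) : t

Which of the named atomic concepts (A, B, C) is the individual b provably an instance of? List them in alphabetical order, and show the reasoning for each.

1. b : A?  L(b) = {∀s.A} ∪ {¬A}
   clash {A, ¬A} at b — b ∈ A
2. b : B?  L(b) = {∀s.A} ∪ {¬B}
   apply at b: ∀s.A⊑¬C
   open: L(b) ⊇ {A, ¬B, ¬C, ∀s.A} — b ∉ B possible
3. b : C?  L(b) = {∀s.A} ∪ {¬C}
   apply at b: ¬C⊑A
   open: L(b) ⊇ {A, ¬C, ∀s.A} — b ∉ C possible
4. Entailed for b: {A}

{A}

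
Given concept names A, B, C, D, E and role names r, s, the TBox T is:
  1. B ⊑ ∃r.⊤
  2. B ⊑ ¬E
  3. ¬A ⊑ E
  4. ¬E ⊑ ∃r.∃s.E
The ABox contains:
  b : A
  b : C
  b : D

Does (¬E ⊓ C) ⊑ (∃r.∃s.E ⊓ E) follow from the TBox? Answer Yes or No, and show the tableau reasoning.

No

1. (¬E ⊓ C) ⊑ (∃r.∃s.E ⊓ E)  ⇔  ((¬E ⊓ C) ⊓ (∀r.∀s.¬E ⊔ ¬E)) unsat w.r.t. T
   apply at x₀: ¬E⊑∃r.∃s.E
   open: L(x₀) ⊇ {A, C, ¬B, ¬E, ∃r.∃s.E} (+ ∃-successors)
2. Hence (¬E ⊓ C) ⊑ (∃r.∃s.E ⊓ E): not entailed.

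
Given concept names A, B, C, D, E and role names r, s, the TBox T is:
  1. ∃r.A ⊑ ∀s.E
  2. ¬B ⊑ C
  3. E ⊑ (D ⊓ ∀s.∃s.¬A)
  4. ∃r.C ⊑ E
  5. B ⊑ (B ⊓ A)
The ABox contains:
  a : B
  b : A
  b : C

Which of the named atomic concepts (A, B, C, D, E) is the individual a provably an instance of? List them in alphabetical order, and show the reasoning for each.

{A, B}

1. a : A?  L(a) = {B} ∪ {¬A}
   clash {A, ¬A} at a — a ∈ A
2. a : B?  L(a) = {B} ∪ {¬B}
   clash {B, ¬B} at a — a ∈ B
3. a : C?  L(a) = {B} ∪ {¬C}
   apply at a: B⊑(B ⊓ A)
   open: L(a) ⊇ {A, B, ¬C, ¬E, ∀r.¬A, …} — a ∉ C possible
4. a : D?  L(a) = {B} ∪ {¬D}
   apply at a: B⊑(B ⊓ A)
   open: L(a) ⊇ {A, B, ¬D, ¬E, ∀r.¬A, …} — a ∉ D possible
5. a : E?  L(a) = {B} ∪ {¬E}
   apply at a: B⊑(B ⊓ A)
   open: L(a) ⊇ {A, B, ¬E, ∀r.¬A, ∀r.¬C} — a ∉ E possible
6. Entailed for a: {A, B}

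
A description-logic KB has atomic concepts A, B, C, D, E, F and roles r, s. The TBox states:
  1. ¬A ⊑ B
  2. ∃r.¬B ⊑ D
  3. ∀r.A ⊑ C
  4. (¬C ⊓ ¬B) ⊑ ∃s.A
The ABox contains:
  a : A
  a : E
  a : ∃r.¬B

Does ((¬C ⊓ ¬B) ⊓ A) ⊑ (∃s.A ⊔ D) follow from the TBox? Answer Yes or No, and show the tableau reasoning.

Yes

1. ((¬C ⊓ ¬B) ⊓ A) ⊑ (∃s.A ⊔ D)  ⇔  (((¬C ⊓ ¬B) ⊓ A) ⊓ (∀s.¬A ⊓ ¬D)) unsat w.r.t. T
   all branches close; clash {D, ¬D} at x₀
2. Hence ((¬C ⊓ ¬B) ⊓ A) ⊑ (∃s.A ⊔ D): entailed.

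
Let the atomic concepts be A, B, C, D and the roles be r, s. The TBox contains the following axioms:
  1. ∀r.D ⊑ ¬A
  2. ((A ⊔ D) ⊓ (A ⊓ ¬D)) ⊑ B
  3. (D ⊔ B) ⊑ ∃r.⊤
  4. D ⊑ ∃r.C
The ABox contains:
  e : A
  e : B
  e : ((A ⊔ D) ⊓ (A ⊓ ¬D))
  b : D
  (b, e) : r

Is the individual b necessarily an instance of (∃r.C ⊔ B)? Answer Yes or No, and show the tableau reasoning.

Yes

1. b : (∃r.C ⊔ B)?  L(b) = {D} ∪ {(∀r.¬C ⊓ ¬B)}
   clash {B, ¬B} at b — b ∈ (∃r.C ⊔ B)
2. Hence b : (∃r.C ⊔ B): entailed.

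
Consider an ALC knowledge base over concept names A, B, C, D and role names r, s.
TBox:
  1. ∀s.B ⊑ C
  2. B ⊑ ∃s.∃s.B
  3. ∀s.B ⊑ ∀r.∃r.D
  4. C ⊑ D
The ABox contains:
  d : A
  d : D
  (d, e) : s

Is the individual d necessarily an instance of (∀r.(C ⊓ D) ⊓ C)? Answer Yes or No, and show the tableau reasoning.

No

1. d : (∀r.(C ⊓ D) ⊓ C)?  L(d) = {A, D} ∪ {(∃r.(¬C ⊔ ¬D) ⊔ ¬C)}
   open: L(d) ⊇ {A, D, ¬B, ∃r.(¬C ⊔ ¬D), ∃s.¬B} (+ ∃-successors) — d ∉ (∀r.(C ⊓ D) ⊓ C) possible
2. Hence d : (∀r.(C ⊓ D) ⊓ C): not entailed.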